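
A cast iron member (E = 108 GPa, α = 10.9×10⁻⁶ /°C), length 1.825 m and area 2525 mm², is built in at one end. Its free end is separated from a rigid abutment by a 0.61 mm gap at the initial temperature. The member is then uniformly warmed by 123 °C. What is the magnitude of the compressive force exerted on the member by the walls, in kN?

P ≈ 274 kN

Free thermal elongation = αΔT L = 10.9×10⁻⁶ × 123 × 1825 = 2.447 mm.
The gap closes (δ_free > 0.61 mm) and the wall then resists a further 2.447 − 0.61 = 1.837 mm of expansion.
So σ = E(δ_free − g)/L = 108×10³ × 1.837/1825 = 108.7 MPa.
Force on the wall = σA = 108.7 × 2525 mm² = 274.5 kN.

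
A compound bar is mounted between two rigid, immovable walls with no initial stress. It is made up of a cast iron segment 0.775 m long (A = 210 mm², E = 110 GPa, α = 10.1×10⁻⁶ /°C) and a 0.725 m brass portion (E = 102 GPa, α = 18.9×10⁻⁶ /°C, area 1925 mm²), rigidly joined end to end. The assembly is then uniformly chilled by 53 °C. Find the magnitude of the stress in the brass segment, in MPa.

σ ≈ 15.9 MPa (tensile)

With the walls removed the bar would change length by δ_free = Σ αᵢΔT Lᵢ = 10.1×10⁻⁶×53×775 + 18.9×10⁻⁶×53×725 = 1.141 mm.
The rigid supports impose zero overall length change; the single axial force P common to all segments must satisfy P Σ Lᵢ/(AᵢEᵢ) = δ_free.
Σ Lᵢ/(AᵢEᵢ) = 775/(210×110×10³) + 725/(1925×102×10³) = 3.724×10⁻⁵ mm/N.
So P = 1.141 / 3.724×10⁻⁵ = 30.64 kN, tensile.
σ_{brass} = P / A = 30640 / 1925 = 15.92 MPa.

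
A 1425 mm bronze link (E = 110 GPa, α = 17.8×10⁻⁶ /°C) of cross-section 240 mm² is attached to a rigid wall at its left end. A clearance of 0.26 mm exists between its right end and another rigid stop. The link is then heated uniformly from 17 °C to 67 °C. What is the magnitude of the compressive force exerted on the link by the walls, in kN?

Unrestrained expansion: δ_free = αΔT L = 17.8×10⁻⁶ × 50 × 1425 = 1.268 mm.
The gap closes (δ_free > 0.26 mm) and the wall then resists a further 1.268 − 0.26 = 1.008 mm of expansion.
So σ = E(δ_free − g)/L = 110×10³ × 1.008/1425 = 77.83 MPa.
Force on the wall = σA = 77.83 × 240 mm² = 18.68 kN.

P ≈ 18.7 kN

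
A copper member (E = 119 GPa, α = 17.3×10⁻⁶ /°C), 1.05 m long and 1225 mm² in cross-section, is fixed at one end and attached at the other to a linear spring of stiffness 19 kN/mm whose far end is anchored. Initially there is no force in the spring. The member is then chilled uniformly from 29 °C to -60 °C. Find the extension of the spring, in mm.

δ ≈ 1.42 mm

Free thermal contraction: δ_free = αΔT L = 17.3×10⁻⁶ × 89 × 1050 = 1.617 mm.
With a force P in the spring, the elastic change of the member is PL/(AE) and that of the spring is P/k; compatibility requires their sum to equal δ_free.
P [ L/(AE) + 1/k ] = δ_free → P [ 1050/(1225×119×10³) + 1/(19×10³) ] = 1.617.
P = 1.617 / 5.983×10⁻⁵ = 27020 N.
Spring extension = P/k = 27020/(19×10³) = 1.422 mm.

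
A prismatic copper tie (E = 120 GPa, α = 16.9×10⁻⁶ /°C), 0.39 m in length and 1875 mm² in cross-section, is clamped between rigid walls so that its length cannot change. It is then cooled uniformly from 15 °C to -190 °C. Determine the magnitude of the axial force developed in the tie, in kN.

Full restraint means ε = 0, so the stress is σ = EαΔT = 120×10³ × 16.9×10⁻⁶ × 205 = 415.7 MPa.
Then P = σA = 415.7 × 1875 mm² = 779.5 kN, tensile.

P ≈ 780 kN (tensile)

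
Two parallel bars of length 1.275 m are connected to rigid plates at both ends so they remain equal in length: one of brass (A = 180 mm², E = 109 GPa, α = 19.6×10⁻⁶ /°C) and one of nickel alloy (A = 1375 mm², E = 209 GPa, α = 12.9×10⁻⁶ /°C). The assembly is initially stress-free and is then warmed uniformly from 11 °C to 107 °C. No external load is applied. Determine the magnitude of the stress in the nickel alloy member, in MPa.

The brass has the larger α, so on heating it would change length more than the nickel alloy if both were free. The rigid plates force a common final length, so the brass is put into compression and the nickel alloy into tension, with equal and opposite forces P (no external load).
Equating the net (thermal + elastic) strains gives |α₁ − α₂|·ΔT = P·[1/(A₁E₁) + 1/(A₂E₂)].
|α₁ − α₂|·ΔT = 6.7×10⁻⁶ × 96 = 0.0006432.
1/(A₁E₁) + 1/(A₂E₂) = 1/(180×109×10³) + 1/(1375×209×10³) = 5.445×10⁻⁸ N⁻¹.
P = 0.0006432 / 5.445×10⁻⁸ = 11810 N = 11.81 kN.
σ_{nickel alloy} = P/A₂ = 11810/1375 = 8.591 MPa, tensile.

σ ≈ 8.59 MPa (tensile)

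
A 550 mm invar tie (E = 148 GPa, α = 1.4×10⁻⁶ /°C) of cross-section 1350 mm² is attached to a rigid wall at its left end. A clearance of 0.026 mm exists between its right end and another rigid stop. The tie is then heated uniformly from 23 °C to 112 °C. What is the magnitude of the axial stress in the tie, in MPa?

σ ≈ 11.4 MPa (compressive)

If the wall were absent the tie would grow by αΔT L = 1.4×10⁻⁶ × 89 × 550 = 0.06853 mm.
After closing the 0.026 mm clearance, 0.06853 − 0.026 = 0.04253 mm of expansion remains to be suppressed by the wall.
So σ = E(δ_free − g)/L = 148×10³ × 0.04253/550 = 11.44 MPa.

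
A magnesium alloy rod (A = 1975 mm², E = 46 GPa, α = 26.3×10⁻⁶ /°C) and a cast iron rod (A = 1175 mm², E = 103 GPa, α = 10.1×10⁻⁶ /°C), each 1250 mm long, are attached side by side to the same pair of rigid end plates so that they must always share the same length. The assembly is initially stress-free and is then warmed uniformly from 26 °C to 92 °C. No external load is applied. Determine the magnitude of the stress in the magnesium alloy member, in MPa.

σ ≈ 28.1 MPa (compressive)

The magnesium alloy has the larger α, so on heating it would change length more than the cast iron if both were free. The rigid plates force a common final length, so the magnesium alloy is put into compression and the cast iron into tension, with equal and opposite forces P (no external load).
Setting the final lengths equal and cancelling L: (α₁ − α₂)ΔT = P/(A₁E₁) + P/(A₂E₂).
|α₁ − α₂|·ΔT = 16.2×10⁻⁶ × 66 = 0.001069.
1/(A₁E₁) + 1/(A₂E₂) = 1/(1975×46×10³) + 1/(1175×103×10³) = 1.927×10⁻⁸ N⁻¹.
So P = 0.001069 / 1.927×10⁻⁸ = 55.49 kN.
σ_{magnesium alloy} = P/A₁ = 55490/1975 = 28.09 MPa, compressive.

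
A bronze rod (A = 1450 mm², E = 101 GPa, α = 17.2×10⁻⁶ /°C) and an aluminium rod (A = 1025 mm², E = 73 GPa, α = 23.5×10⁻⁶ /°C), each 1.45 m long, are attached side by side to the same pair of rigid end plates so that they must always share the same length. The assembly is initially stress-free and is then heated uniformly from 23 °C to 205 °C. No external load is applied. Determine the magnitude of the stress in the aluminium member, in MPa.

σ ≈ 55.4 MPa (compressive)

Equilibrium of a rigid end plate with no external load gives equal and opposite internal forces ±P in the two members. Since α_{aluminium} > α_{bronze}, heating drives the aluminium into compression and the bronze into tension.
Setting the final lengths equal and cancelling L: (α₁ − α₂)ΔT = P/(A₁E₁) + P/(A₂E₂).
|α₁ − α₂|·ΔT = 6.3×10⁻⁶ × 182 = 0.001147.
1/(A₁E₁) + 1/(A₂E₂) = 1/(1450×101×10³) + 1/(1025×73×10³) = 2.019×10⁻⁸ N⁻¹.
So P = 0.001147 / 2.019×10⁻⁸ = 56.78 kN.
σ_{aluminium} = P/A₂ = 56780/1025 = 55.4 MPa, compressive.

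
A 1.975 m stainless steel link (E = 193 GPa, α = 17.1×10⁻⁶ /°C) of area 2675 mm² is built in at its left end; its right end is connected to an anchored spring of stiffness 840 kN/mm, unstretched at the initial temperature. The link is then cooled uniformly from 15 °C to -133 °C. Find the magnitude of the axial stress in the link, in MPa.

Free thermal contraction: δ_free = αΔT L = 17.1×10⁻⁶ × 148 × 1975 = 4.998 mm.
Let P be the tensile force in the spring. The link extends elastically by PL/(AE) and the spring stretches by P/k; together these equal δ_free.
So P = δ_free / [L/(AE) + 1/k] = 4.998 / [ 1975/(2675×193×10³) + 1/(840×10³) ].
P = 4.998 / 5.016×10⁻⁶ = 996500 N.
σ = P/A = 996500/2675 = 372.5 MPa.

σ ≈ 373 MPa (tensile)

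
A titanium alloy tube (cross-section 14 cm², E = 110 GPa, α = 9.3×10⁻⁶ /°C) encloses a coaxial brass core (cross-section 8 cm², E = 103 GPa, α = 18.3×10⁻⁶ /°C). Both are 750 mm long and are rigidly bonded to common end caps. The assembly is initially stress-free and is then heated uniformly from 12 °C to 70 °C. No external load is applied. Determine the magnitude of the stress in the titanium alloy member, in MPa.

Equilibrium of a rigid end plate with no external load gives equal and opposite internal forces ±P in the two members. Since α_{brass} > α_{titanium alloy}, heating drives the brass into compression and the titanium alloy into tension.
Equating the net (thermal + elastic) strains gives |α₁ − α₂|·ΔT = P·[1/(A₁E₁) + 1/(A₂E₂)].
|α₁ − α₂|·ΔT = 9×10⁻⁶ × 58 = 0.000522.
1/(A₁E₁) + 1/(A₂E₂) = 1/(1400×110×10³) + 1/(800×103×10³) = 1.863×10⁻⁸ N⁻¹.
P = 0.000522 / 1.863×10⁻⁸ = 28020 N = 28.02 kN.
σ_{titanium alloy} = P/A₁ = 28020/1400 = 20.01 MPa, tensile.

σ ≈ 20 MPa (tensile)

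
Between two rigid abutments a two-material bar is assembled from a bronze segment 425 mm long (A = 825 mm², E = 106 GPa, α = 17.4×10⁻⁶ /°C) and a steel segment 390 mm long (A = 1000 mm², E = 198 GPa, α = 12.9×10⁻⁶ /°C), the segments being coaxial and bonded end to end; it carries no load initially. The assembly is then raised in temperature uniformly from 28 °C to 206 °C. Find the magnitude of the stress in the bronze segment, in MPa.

σ ≈ 393 MPa (compressive)

If the supports were absent, the total length change would be Σ αᵢΔT Lᵢ = 17.4×10⁻⁶×178×425 + 12.9×10⁻⁶×178×390 = 2.212 mm.
Since the ends are fixed, an axial force P builds up, equal in every segment, with P · Σ Lᵢ/(AᵢEᵢ) = δ_free.
Σ Lᵢ/(AᵢEᵢ) = 425/(825×106×10³) + 390/(1000×198×10³) = 6.83×10⁻⁶ mm/N.
P = 2.212 / 6.83×10⁻⁶ = 323900 N = 323.9 kN, compressive.
σ_{bronze} = P / A = 323900 / 825 = 392.6 MPa.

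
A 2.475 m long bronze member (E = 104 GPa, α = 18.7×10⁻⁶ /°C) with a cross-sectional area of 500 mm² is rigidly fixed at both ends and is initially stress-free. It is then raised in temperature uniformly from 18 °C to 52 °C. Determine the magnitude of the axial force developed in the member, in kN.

P ≈ 33.1 kN (compressive)

The ends cannot move, so σ = EαΔT = 104×10³ × 18.7×10⁻⁶ × 34 = 66.12 MPa.
Axial force P = σA = 66.12 × 500 = 33060 N = 33.06 kN, compressive.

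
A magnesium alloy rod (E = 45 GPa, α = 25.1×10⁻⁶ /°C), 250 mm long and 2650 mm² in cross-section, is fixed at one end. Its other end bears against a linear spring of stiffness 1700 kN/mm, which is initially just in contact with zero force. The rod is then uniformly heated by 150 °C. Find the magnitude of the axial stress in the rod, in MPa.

Free thermal expansion: δ_free = αΔT L = 25.1×10⁻⁶ × 150 × 250 = 0.9413 mm.
Let P be the compressive force at the spring. The rod shortens elastically by PL/(AE) and the spring compresses by P/k; together these equal δ_free.
P [ L/(AE) + 1/k ] = δ_free → P [ 250/(2650×45×10³) + 1/(1700×10³) ] = 0.9413.
P = 0.9413 / 2.685×10⁻⁶ = 350600 N.
σ = P/A = 350600/2650 = 132.3 MPa.

σ ≈ 132 MPa (compressive)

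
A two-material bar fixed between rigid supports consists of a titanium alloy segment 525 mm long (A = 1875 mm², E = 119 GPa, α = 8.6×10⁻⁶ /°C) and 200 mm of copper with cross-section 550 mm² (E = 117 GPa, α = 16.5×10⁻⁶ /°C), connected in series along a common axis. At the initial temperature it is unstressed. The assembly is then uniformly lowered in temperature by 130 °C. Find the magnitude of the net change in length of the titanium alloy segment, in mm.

|ΔL| ≈ 0.149 mm

If the supports were absent, the total length change would be Σ αᵢΔT Lᵢ = 8.6×10⁻⁶×130×525 + 16.5×10⁻⁶×130×200 = 1.016 mm.
The walls prevent any net length change, so an axial force P (same in every segment) develops. Compatibility: P · Σ Lᵢ/(AᵢEᵢ) = δ_free.
The series flexibility is Σ Lᵢ/(AᵢEᵢ) = 525/(1875×119×10³) + 200/(550×117×10³) = 5.461×10⁻⁶ mm/N.
Hence P = δ_free / Σ(L/AE) = 1.016/5.461×10⁻⁶ = 186 kN (tensile).
For the titanium alloy segment, free thermal change = 8.6×10⁻⁶×130×525 = 0.5869 mm and elastic change from P = 186000×525/(1875×119×10³) = 0.4377 mm; these oppose, so the net change is 0.149 mm (segment shortens).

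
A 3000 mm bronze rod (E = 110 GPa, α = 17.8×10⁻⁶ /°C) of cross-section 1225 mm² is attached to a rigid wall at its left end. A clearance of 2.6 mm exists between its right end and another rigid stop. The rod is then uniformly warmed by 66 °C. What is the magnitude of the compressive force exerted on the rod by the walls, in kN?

P ≈ 41.5 kN

Unrestrained expansion: δ_free = αΔT L = 17.8×10⁻⁶ × 66 × 3000 = 3.524 mm.
After closing the 2.6 mm clearance, 3.524 − 2.6 = 0.9244 mm of expansion remains to be suppressed by the wall.
Compatibility: PL/(AE) = 0.9244 mm, so σ = P/A = E × (0.9244/3000) = 33.89 MPa.
Force on the wall = σA = 33.89 × 1225 mm² = 41.52 kN.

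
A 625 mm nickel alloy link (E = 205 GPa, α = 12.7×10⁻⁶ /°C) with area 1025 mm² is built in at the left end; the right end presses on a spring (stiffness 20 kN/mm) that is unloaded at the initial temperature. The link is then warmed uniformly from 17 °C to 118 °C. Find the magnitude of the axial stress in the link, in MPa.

σ ≈ 14.8 MPa (compressive)

The unrestrained thermal change is αΔT L = 12.7×10⁻⁶ × 101 × 625 = 0.8017 mm.
With a force P in the spring, the elastic change of the link is PL/(AE) and that of the spring is P/k; compatibility requires their sum to equal δ_free.
P [ L/(AE) + 1/k ] = δ_free → P [ 625/(1025×205×10³) + 1/(20×10³) ] = 0.8017.
P = 0.8017 / 5.297×10⁻⁵ = 15130 N.
σ = P/A = 15130/1025 = 14.76 MPa.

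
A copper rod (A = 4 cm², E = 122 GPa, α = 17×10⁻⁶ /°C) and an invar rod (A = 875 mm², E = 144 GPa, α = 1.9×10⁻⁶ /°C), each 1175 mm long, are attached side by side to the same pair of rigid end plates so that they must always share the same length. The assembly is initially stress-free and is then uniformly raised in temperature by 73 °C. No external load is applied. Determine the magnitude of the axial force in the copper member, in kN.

Equilibrium of a rigid end plate with no external load gives equal and opposite internal forces ±P in the two members. Since α_{copper} > α_{invar}, heating drives the copper into compression and the invar into tension.
Equating the net (thermal + elastic) strains gives |α₁ − α₂|·ΔT = P·[1/(A₁E₁) + 1/(A₂E₂)].
|α₁ − α₂|·ΔT = 15.1×10⁻⁶ × 73 = 0.001102.
1/(A₁E₁) + 1/(A₂E₂) = 1/(400×122×10³) + 1/(875×144×10³) = 2.843×10⁻⁸ N⁻¹.
P = 0.001102 / 2.843×10⁻⁸ = 38770 N = 38.77 kN.

P ≈ 38.8 kN (compressive in the copper)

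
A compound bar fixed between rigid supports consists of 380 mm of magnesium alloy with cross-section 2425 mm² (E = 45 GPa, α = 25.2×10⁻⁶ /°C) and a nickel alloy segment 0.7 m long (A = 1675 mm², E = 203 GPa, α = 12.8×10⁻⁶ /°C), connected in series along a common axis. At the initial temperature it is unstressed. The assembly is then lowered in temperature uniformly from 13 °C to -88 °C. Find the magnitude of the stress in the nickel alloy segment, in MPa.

σ ≈ 202 MPa (tensile)

If the supports were absent, the total length change would be Σ αᵢΔT Lᵢ = 25.2×10⁻⁶×101×380 + 12.8×10⁻⁶×101×700 = 1.872 mm.
The rigid supports impose zero overall length change; the single axial force P common to all segments must satisfy P Σ Lᵢ/(AᵢEᵢ) = δ_free.
Σ Lᵢ/(AᵢEᵢ) = 380/(2425×45×10³) + 700/(1675×203×10³) = 5.541×10⁻⁶ mm/N.
P = 1.872 / 5.541×10⁻⁶ = 337900 N = 337.9 kN, tensile.
σ_{nickel alloy} = P / A = 337900 / 1675 = 201.7 MPa.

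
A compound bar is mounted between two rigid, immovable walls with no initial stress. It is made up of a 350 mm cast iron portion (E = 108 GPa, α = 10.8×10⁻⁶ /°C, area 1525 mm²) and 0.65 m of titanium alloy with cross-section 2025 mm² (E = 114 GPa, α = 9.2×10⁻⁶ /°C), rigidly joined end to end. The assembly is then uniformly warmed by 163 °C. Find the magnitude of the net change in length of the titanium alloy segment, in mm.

With the walls removed the bar would change length by δ_free = Σ αᵢΔT Lᵢ = 10.8×10⁻⁶×163×350 + 9.2×10⁻⁶×163×650 = 1.591 mm.
Since the ends are fixed, an axial force P builds up, equal in every segment, with P · Σ Lᵢ/(AᵢEᵢ) = δ_free.
The series flexibility is Σ Lᵢ/(AᵢEᵢ) = 350/(1525×108×10³) + 650/(2025×114×10³) = 4.941×10⁻⁶ mm/N.
P = 1.591 / 4.941×10⁻⁶ = 322000 N = 322 kN, compressive.
For the titanium alloy segment, free thermal change = 9.2×10⁻⁶×163×650 = 0.9747 mm and elastic change from P = 322000×650/(2025×114×10³) = 0.9066 mm; these oppose, so the net change is 0.0681 mm (segment lengthens).

|ΔL| ≈ 0.0681 mm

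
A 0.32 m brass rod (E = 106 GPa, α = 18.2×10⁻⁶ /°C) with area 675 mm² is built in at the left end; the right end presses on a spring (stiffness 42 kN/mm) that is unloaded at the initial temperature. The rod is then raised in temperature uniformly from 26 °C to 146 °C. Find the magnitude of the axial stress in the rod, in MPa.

Free thermal expansion: δ_free = αΔT L = 18.2×10⁻⁶ × 120 × 320 = 0.6989 mm.
With a force P in the spring, the elastic change of the rod is PL/(AE) and that of the spring is P/k; compatibility requires their sum to equal δ_free.
P [ L/(AE) + 1/k ] = δ_free → P [ 320/(675×106×10³) + 1/(42×10³) ] = 0.6989.
P = 0.6989 / 2.828×10⁻⁵ = 24710 N.
σ = P/A = 24710/675 = 36.61 MPa.

σ ≈ 36.6 MPa (compressive)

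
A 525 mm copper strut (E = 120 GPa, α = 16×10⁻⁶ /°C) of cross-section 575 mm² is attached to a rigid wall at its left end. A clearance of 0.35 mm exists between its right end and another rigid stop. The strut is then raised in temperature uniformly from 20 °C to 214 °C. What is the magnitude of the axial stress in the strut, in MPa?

σ ≈ 292 MPa (compressive)

If the wall were absent the strut would grow by αΔT L = 16×10⁻⁶ × 194 × 525 = 1.63 mm.
After closing the 0.35 mm clearance, 1.63 − 0.35 = 1.28 mm of expansion remains to be suppressed by the wall.
Compatibility: PL/(AE) = 1.28 mm, so σ = P/A = E × (1.28/525) = 292.5 MPa.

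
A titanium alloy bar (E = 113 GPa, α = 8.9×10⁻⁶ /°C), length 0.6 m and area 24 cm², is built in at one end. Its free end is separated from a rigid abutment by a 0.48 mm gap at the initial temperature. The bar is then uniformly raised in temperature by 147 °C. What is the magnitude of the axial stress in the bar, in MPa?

Free thermal elongation = αΔT L = 8.9×10⁻⁶ × 147 × 600 = 0.785 mm.
The gap closes (δ_free > 0.48 mm) and the wall then resists a further 0.785 − 0.48 = 0.305 mm of expansion.
That suppressed elongation corresponds to σ = E·Δ/L = 113×10³ × 0.305/600 = 57.44 MPa.

σ ≈ 57.4 MPa (compressive)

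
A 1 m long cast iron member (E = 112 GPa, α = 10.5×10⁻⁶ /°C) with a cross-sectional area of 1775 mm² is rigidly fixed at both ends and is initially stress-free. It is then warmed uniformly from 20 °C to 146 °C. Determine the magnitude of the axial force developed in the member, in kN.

P ≈ 263 kN (compressive)

Full restraint means ε = 0, so the stress is σ = EαΔT = 112×10³ × 10.5×10⁻⁶ × 126 = 148.2 MPa.
P = AEαΔT = 1775 × 112×10³ × 10.5×10⁻⁶ × 126 = 263 kN (compressive).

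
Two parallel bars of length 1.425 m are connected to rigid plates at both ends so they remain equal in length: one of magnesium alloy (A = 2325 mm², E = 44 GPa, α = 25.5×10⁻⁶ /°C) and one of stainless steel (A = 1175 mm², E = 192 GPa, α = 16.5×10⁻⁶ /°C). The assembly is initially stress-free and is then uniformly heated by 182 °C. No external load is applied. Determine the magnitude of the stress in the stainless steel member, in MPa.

Equilibrium of a rigid end plate with no external load gives equal and opposite internal forces ±P in the two members. Since α_{magnesium alloy} > α_{stainless steel}, heating drives the magnesium alloy into compression and the stainless steel into tension.
Compatibility of the two members (thermal + elastic change equal): (α₁ − α₂)ΔT = P·[1/(A₁E₁) + 1/(A₂E₂)].
|α₁ − α₂|·ΔT = 9×10⁻⁶ × 182 = 0.001638.
1/(A₁E₁) + 1/(A₂E₂) = 1/(2325×44×10³) + 1/(1175×192×10³) = 1.421×10⁻⁸ N⁻¹.
P = 0.001638 / 1.421×10⁻⁸ = 115300 N = 115.3 kN.
σ_{stainless steel} = P/A₂ = 115300/1175 = 98.12 MPa, tensile.

σ ≈ 98.1 MPa (tensile)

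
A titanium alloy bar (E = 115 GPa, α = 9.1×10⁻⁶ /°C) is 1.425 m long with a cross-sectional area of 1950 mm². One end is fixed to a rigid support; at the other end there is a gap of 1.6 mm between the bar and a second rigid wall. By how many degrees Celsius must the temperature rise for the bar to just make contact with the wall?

ΔT ≈ 123 °C

Contact occurs when the free expansion equals the gap: αΔT L = 1.6 mm.
So ΔT = g/(αL) = 1.6/(9.1×10⁻⁶ × 1425) = 123.4 °C.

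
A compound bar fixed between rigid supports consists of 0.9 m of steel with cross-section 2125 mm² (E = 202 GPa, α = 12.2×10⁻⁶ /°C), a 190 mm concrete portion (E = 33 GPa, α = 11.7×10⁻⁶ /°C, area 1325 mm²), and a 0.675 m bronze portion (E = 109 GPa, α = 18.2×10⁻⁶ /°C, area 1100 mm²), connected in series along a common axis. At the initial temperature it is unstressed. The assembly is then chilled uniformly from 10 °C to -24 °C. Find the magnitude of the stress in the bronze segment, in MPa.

σ ≈ 65.3 MPa (tensile)

If the supports were absent, the total length change would be Σ αᵢΔT Lᵢ = 12.2×10⁻⁶×34×900 + 11.7×10⁻⁶×34×190 + 18.2×10⁻⁶×34×675 = 0.8666 mm.
Since the ends are fixed, an axial force P builds up, equal in every segment, with P · Σ Lᵢ/(AᵢEᵢ) = δ_free.
The series flexibility is Σ Lᵢ/(AᵢEᵢ) = 900/(2125×202×10³) + 190/(1325×33×10³) + 675/(1100×109×10³) = 1.207×10⁻⁵ mm/N.
Hence P = δ_free / Σ(L/AE) = 0.8666/1.207×10⁻⁵ = 71.79 kN (tensile).
σ_{bronze} = P / A = 71790 / 1100 = 65.26 MPa.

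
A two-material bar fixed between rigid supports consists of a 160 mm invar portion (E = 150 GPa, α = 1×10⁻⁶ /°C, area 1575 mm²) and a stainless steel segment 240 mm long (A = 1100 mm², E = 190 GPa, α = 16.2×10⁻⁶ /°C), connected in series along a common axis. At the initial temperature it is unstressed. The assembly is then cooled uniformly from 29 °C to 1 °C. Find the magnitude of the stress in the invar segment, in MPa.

If the supports were absent, the total length change would be Σ αᵢΔT Lᵢ = 1×10⁻⁶×28×160 + 16.2×10⁻⁶×28×240 = 0.1133 mm.
The walls prevent any net length change, so an axial force P (same in every segment) develops. Compatibility: P · Σ Lᵢ/(AᵢEᵢ) = δ_free.
The series flexibility is Σ Lᵢ/(AᵢEᵢ) = 160/(1575×150×10³) + 240/(1100×190×10³) = 1.826×10⁻⁶ mm/N.
So P = 0.1133 / 1.826×10⁻⁶ = 62.09 kN, tensile.
σ_{invar} = P / A = 62090 / 1575 = 39.42 MPa.

σ ≈ 39.4 MPa (tensile)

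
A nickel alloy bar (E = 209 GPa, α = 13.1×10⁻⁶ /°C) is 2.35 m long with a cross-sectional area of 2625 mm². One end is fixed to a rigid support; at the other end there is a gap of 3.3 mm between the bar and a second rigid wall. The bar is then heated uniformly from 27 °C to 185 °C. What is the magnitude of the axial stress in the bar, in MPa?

Unrestrained expansion: δ_free = αΔT L = 13.1×10⁻⁶ × 158 × 2350 = 4.864 mm.
The gap closes (δ_free > 3.3 mm) and the wall then resists a further 4.864 − 3.3 = 1.564 mm of expansion.
So σ = E(δ_free − g)/L = 209×10³ × 1.564/2350 = 139.1 MPa.

σ ≈ 139 MPa (compressive)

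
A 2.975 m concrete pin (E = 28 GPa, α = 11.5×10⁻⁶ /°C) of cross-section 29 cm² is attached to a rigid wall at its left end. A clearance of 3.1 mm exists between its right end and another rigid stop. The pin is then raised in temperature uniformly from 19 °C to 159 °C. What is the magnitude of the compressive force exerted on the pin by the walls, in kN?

P ≈ 46.1 kN

Unrestrained expansion: δ_free = αΔT L = 11.5×10⁻⁶ × 140 × 2975 = 4.79 mm.
After closing the 3.1 mm clearance, 4.79 − 3.1 = 1.69 mm of expansion remains to be suppressed by the wall.
So σ = E(δ_free − g)/L = 28×10³ × 1.69/2975 = 15.9 MPa.
P = σA = 15.9 × 2900 = 46.12 kN.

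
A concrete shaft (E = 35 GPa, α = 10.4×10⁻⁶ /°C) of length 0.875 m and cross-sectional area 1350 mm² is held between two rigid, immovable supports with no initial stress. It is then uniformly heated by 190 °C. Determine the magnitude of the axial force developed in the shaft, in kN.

With zero net strain, σ = E·αΔT = 35 GPa × 10.4×10⁻⁶ × 190 = 69.16 MPa.
P = AEαΔT = 1350 × 35×10³ × 10.4×10⁻⁶ × 190 = 93.37 kN (compressive).

P ≈ 93.4 kN (compressive)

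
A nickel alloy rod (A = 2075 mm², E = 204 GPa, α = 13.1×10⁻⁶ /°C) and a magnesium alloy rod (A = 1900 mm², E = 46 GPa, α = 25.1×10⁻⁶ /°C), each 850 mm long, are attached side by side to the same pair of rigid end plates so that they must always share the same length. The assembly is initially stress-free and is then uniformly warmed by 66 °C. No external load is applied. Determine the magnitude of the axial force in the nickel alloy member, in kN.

P ≈ 57.4 kN (tensile in the nickel alloy)

The magnesium alloy has the larger α, so on heating it would change length more than the nickel alloy if both were free. The rigid plates force a common final length, so the magnesium alloy is put into compression and the nickel alloy into tension, with equal and opposite forces P (no external load).
Equating the net (thermal + elastic) strains gives |α₁ − α₂|·ΔT = P·[1/(A₁E₁) + 1/(A₂E₂)].
|α₁ − α₂|·ΔT = 12×10⁻⁶ × 66 = 0.000792.
1/(A₁E₁) + 1/(A₂E₂) = 1/(2075×204×10³) + 1/(1900×46×10³) = 1.38×10⁻⁸ N⁻¹.
So P = 0.000792 / 1.38×10⁻⁸ = 57.37 kN.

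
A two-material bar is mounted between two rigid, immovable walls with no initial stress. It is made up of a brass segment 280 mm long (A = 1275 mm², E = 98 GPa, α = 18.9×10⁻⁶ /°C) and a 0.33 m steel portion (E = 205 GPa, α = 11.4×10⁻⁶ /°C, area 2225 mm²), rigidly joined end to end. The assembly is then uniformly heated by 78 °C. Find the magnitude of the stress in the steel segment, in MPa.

With the walls removed the bar would change length by δ_free = Σ αᵢΔT Lᵢ = 18.9×10⁻⁶×78×280 + 11.4×10⁻⁶×78×330 = 0.7062 mm.
The walls prevent any net length change, so an axial force P (same in every segment) develops. Compatibility: P · Σ Lᵢ/(AᵢEᵢ) = δ_free.
Σ Lᵢ/(AᵢEᵢ) = 280/(1275×98×10³) + 330/(2225×205×10³) = 2.964×10⁻⁶ mm/N.
So P = 0.7062 / 2.964×10⁻⁶ = 238.2 kN, compressive.
σ_{steel} = P / A = 238200 / 2225 = 107.1 MPa.

σ ≈ 107 MPa (compressive)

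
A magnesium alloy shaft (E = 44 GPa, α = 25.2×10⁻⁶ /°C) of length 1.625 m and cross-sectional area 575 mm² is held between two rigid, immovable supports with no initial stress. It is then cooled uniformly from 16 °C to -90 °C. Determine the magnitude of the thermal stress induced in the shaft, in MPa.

With length fixed, the mechanical strain must cancel the thermal strain αΔT = 25.2×10⁻⁶ × 106 = 2671.2×10⁻⁶.
Hence σ = E·αΔT = 44×10³ × 2671.2×10⁻⁶ = 117.5 MPa, tensile.

σ ≈ 118 MPa (tensile)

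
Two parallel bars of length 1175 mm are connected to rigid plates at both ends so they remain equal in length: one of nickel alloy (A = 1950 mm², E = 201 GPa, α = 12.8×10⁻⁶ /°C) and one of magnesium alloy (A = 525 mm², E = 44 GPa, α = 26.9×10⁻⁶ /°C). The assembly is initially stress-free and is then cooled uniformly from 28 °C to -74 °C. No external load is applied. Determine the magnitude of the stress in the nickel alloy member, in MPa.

Both members must finish at the same length. With the larger α, the magnesium alloy tends to over-contract; the plates restrain it, putting the magnesium alloy in tension and the nickel alloy in compression. With no external load the two internal forces are equal and opposite, magnitude P.
Equating the net (thermal + elastic) strains gives |α₁ − α₂|·ΔT = P·[1/(A₁E₁) + 1/(A₂E₂)].
|α₁ − α₂|·ΔT = 14.1×10⁻⁶ × 102 = 0.001438.
1/(A₁E₁) + 1/(A₂E₂) = 1/(1950×201×10³) + 1/(525×44×10³) = 4.584×10⁻⁸ N⁻¹.
So P = 0.001438 / 4.584×10⁻⁸ = 31.37 kN.
σ_{nickel alloy} = P/A₁ = 31370/1950 = 16.09 MPa, compressive.

σ ≈ 16.1 MPa (compressive)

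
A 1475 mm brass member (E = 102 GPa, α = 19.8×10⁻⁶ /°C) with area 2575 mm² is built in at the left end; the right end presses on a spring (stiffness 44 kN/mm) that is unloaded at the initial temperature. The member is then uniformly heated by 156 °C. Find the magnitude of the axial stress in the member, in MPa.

If the spring were absent the member would lengthen by αΔT L = 19.8×10⁻⁶ × 156 × 1475 = 4.556 mm.
Let P be the compressive force at the spring. The member shortens elastically by PL/(AE) and the spring compresses by P/k; together these equal δ_free.
P [ L/(AE) + 1/k ] = δ_free → P [ 1475/(2575×102×10³) + 1/(44×10³) ] = 4.556.
P = 4.556 / 2.834×10⁻⁵ = 160700 N.
σ = P/A = 160700/2575 = 62.42 MPa.

σ ≈ 62.4 MPa (compressive)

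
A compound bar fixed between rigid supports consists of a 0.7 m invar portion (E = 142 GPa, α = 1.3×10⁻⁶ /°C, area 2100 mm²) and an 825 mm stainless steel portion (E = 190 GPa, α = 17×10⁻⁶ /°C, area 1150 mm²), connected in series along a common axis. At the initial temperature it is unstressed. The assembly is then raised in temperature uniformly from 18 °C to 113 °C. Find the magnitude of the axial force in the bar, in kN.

P ≈ 232 kN (compressive)

With the walls removed the bar would change length by δ_free = Σ αᵢΔT Lᵢ = 1.3×10⁻⁶×95×700 + 17×10⁻⁶×95×825 = 1.419 mm.
The walls prevent any net length change, so an axial force P (same in every segment) develops. Compatibility: P · Σ Lᵢ/(AᵢEᵢ) = δ_free.
The series flexibility is Σ Lᵢ/(AᵢEᵢ) = 700/(2100×142×10³) + 825/(1150×190×10³) = 6.123×10⁻⁶ mm/N.
Hence P = δ_free / Σ(L/AE) = 1.419/6.123×10⁻⁶ = 231.7 kN (compressive).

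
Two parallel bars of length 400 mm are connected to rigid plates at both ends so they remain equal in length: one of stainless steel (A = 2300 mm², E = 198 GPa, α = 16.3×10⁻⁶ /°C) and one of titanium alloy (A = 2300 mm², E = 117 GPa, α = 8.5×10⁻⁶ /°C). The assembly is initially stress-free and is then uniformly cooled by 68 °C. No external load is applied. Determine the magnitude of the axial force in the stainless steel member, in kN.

Equilibrium of a rigid end plate with no external load gives equal and opposite internal forces ±P in the two members. Since α_{stainless steel} > α_{titanium alloy}, cooling drives the stainless steel into tension and the titanium alloy into compression.
Setting the final lengths equal and cancelling L: (α₁ − α₂)ΔT = P/(A₁E₁) + P/(A₂E₂).
|α₁ − α₂|·ΔT = 7.8×10⁻⁶ × 68 = 0.0005304.
1/(A₁E₁) + 1/(A₂E₂) = 1/(2300×198×10³) + 1/(2300×117×10³) = 5.912×10⁻⁹ N⁻¹.
P = 0.0005304 / 5.912×10⁻⁹ = 89720 N = 89.72 kN.

P ≈ 89.7 kN (tensile in the stainless steel)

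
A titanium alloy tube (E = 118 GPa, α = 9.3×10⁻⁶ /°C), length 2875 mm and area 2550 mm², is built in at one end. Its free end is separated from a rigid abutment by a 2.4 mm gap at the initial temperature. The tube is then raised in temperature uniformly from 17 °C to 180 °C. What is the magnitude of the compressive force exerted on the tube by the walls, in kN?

P ≈ 205 kN

Free thermal elongation = αΔT L = 9.3×10⁻⁶ × 163 × 2875 = 4.358 mm.
The gap closes (δ_free > 2.4 mm) and the wall then resists a further 4.358 − 2.4 = 1.958 mm of expansion.
So σ = E(δ_free − g)/L = 118×10³ × 1.958/2875 = 80.37 MPa.
Force on the wall = σA = 80.37 × 2550 mm² = 204.9 kN.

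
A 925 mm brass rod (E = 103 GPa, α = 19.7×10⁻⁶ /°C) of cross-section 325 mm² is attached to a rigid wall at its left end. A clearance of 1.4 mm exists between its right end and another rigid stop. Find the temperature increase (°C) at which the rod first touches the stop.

ΔT ≈ 76.8 °C

Contact occurs when the free expansion equals the gap: αΔT L = 1.4 mm.
So ΔT = g/(αL) = 1.4/(19.7×10⁻⁶ × 925) = 76.83 °C.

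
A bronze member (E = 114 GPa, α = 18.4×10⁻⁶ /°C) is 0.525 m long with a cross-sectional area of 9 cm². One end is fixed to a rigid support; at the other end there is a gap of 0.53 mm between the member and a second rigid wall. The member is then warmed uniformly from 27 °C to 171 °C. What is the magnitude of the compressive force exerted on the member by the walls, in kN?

P ≈ 168 kN

Free thermal elongation = αΔT L = 18.4×10⁻⁶ × 144 × 525 = 1.391 mm.
The gap closes (δ_free > 0.53 mm) and the wall then resists a further 1.391 − 0.53 = 0.861 mm of expansion.
Compatibility: PL/(AE) = 0.861 mm, so σ = P/A = E × (0.861/525) = 187 MPa.
Force on the wall = σA = 187 × 900 mm² = 168.3 kN.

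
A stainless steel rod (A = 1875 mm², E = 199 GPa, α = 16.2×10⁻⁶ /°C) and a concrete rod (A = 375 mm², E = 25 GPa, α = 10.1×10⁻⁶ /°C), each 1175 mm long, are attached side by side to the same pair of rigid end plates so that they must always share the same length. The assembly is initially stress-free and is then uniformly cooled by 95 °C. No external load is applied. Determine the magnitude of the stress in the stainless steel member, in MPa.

Equilibrium of a rigid end plate with no external load gives equal and opposite internal forces ±P in the two members. Since α_{stainless steel} > α_{concrete}, cooling drives the stainless steel into tension and the concrete into compression.
Compatibility of the two members (thermal + elastic change equal): (α₁ − α₂)ΔT = P·[1/(A₁E₁) + 1/(A₂E₂)].
|α₁ − α₂|·ΔT = 6.1×10⁻⁶ × 95 = 0.0005795.
1/(A₁E₁) + 1/(A₂E₂) = 1/(1875×199×10³) + 1/(375×25×10³) = 1.093×10⁻⁷ N⁻¹.
P = 0.0005795 / 1.093×10⁻⁷ = 5300 N = 5.3 kN.
σ_{stainless steel} = P/A₁ = 5300/1875 = 2.826 MPa, tensile.

σ ≈ 2.83 MPa (tensile)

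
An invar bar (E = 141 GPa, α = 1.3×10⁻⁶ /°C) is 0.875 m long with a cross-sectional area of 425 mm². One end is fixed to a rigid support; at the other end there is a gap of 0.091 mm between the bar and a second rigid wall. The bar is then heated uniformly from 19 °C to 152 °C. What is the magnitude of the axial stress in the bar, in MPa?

Free thermal elongation = αΔT L = 1.3×10⁻⁶ × 133 × 875 = 0.1513 mm.
After closing the 0.091 mm clearance, 0.1513 − 0.091 = 0.06029 mm of expansion remains to be suppressed by the wall.
So σ = E(δ_free − g)/L = 141×10³ × 0.06029/875 = 9.715 MPa.

σ ≈ 9.71 MPa (compressive)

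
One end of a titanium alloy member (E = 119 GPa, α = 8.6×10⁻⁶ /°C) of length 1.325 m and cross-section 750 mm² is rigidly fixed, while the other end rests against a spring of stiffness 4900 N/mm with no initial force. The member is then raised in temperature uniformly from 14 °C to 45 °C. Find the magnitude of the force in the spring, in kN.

P ≈ 1.61 kN

The unrestrained thermal change is αΔT L = 8.6×10⁻⁶ × 31 × 1325 = 0.3532 mm.
Let P be the compressive force at the spring. The member shortens elastically by PL/(AE) and the spring compresses by P/k; together these equal δ_free.
So P = δ_free / [L/(AE) + 1/k] = 0.3532 / [ 1325/(750×119×10³) + 1/(4900) ].
P = 0.3532 / 0.0002189 = 1614 N.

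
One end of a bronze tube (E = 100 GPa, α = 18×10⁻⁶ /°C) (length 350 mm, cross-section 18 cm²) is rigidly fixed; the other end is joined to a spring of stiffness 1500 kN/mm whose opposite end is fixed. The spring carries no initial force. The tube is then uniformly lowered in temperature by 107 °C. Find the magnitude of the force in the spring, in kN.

P ≈ 258 kN

If the spring were absent the tube would shorten by αΔT L = 18×10⁻⁶ × 107 × 350 = 0.6741 mm.
With a force P in the spring, the elastic change of the tube is PL/(AE) and that of the spring is P/k; compatibility requires their sum to equal δ_free.
So P = δ_free / [L/(AE) + 1/k] = 0.6741 / [ 350/(1800×100×10³) + 1/(1500×10³) ].
P = 0.6741 / 2.611×10⁻⁶ = 258200 N.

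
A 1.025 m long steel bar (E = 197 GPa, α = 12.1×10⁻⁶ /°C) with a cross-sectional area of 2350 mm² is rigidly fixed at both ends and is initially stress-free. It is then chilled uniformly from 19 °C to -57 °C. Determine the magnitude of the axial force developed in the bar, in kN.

P ≈ 426 kN (tensile)

Full restraint means ε = 0, so the stress is σ = EαΔT = 197×10³ × 12.1×10⁻⁶ × 76 = 181.2 MPa.
Then P = σA = 181.2 × 2350 mm² = 425.7 kN, tensile.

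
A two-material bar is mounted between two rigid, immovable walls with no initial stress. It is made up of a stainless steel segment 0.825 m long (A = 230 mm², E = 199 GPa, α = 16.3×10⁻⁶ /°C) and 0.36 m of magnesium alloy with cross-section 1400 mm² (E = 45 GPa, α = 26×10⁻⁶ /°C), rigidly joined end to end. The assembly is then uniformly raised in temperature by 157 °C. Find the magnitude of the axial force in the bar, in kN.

If the supports were absent, the total length change would be Σ αᵢΔT Lᵢ = 16.3×10⁻⁶×157×825 + 26×10⁻⁶×157×360 = 3.581 mm.
Since the ends are fixed, an axial force P builds up, equal in every segment, with P · Σ Lᵢ/(AᵢEᵢ) = δ_free.
Σ Lᵢ/(AᵢEᵢ) = 825/(230×199×10³) + 360/(1400×45×10³) = 2.374×10⁻⁵ mm/N.
So P = 3.581 / 2.374×10⁻⁵ = 150.8 kN, compressive.

P ≈ 151 kN (compressive)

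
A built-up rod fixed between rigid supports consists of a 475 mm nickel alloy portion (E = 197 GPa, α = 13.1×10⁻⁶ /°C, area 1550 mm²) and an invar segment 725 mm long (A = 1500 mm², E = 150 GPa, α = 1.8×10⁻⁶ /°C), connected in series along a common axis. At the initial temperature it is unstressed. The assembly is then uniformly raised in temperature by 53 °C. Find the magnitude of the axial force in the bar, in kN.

With the walls removed the bar would change length by δ_free = Σ αᵢΔT Lᵢ = 13.1×10⁻⁶×53×475 + 1.8×10⁻⁶×53×725 = 0.399 mm.
The walls prevent any net length change, so an axial force P (same in every segment) develops. Compatibility: P · Σ Lᵢ/(AᵢEᵢ) = δ_free.
Σ Lᵢ/(AᵢEᵢ) = 475/(1550×197×10³) + 725/(1500×150×10³) = 4.778×10⁻⁶ mm/N.
So P = 0.399 / 4.778×10⁻⁶ = 83.5 kN, compressive.

P ≈ 83.5 kN (compressive)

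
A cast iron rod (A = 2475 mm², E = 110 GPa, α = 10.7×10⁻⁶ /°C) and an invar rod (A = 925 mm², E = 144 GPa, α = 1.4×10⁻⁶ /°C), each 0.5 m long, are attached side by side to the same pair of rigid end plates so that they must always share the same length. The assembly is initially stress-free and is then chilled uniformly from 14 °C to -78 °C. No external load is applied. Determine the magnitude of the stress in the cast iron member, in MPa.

The cast iron has the larger α, so on cooling it would change length more than the invar if both were free. The rigid plates force a common final length, so the cast iron is put into tension and the invar into compression, with equal and opposite forces P (no external load).
Compatibility of the two members (thermal + elastic change equal): (α₁ − α₂)ΔT = P·[1/(A₁E₁) + 1/(A₂E₂)].
|α₁ − α₂|·ΔT = 9.3×10⁻⁶ × 92 = 0.0008556.
1/(A₁E₁) + 1/(A₂E₂) = 1/(2475×110×10³) + 1/(925×144×10³) = 1.118×10⁻⁸ N⁻¹.
P = 0.0008556 / 1.118×10⁻⁸ = 76530 N = 76.53 kN.
σ_{cast iron} = P/A₁ = 76530/2475 = 30.92 MPa, tensile.

σ ≈ 30.9 MPa (tensile)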